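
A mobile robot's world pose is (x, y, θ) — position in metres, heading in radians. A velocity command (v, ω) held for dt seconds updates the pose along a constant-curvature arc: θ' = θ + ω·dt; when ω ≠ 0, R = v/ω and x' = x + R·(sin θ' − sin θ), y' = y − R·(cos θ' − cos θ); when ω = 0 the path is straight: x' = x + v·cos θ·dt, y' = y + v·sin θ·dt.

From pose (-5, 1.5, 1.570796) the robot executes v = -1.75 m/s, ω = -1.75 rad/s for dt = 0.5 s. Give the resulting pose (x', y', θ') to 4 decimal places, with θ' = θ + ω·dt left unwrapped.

θ' = 1.5708 + -1.75·0.5 = 0.6958
R = v/ω = -1.75/-1.75 = 1.0000
x' = -5 + 1.0000·(sin 0.6958 − sin 1.5708) = -5.3590
y' = 1.5 − 1.0000·(cos 0.6958 − cos 1.5708) = 0.7325

(-5.3590, 0.7325, 0.6958)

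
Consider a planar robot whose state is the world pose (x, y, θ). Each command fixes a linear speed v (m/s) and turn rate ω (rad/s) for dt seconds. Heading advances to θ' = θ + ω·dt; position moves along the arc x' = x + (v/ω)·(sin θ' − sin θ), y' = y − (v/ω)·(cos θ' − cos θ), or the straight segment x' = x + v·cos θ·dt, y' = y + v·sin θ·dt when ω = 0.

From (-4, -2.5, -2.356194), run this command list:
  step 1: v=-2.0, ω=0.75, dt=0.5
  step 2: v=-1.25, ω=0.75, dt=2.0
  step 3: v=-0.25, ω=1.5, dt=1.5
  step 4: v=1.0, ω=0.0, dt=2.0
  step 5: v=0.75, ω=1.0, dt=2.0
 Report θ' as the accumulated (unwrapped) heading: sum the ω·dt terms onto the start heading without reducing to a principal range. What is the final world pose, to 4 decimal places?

step 1: θ'=-1.9812 (R=-2.6667) → pose (-3.4404, -1.6783, -1.9812)
step 2: θ'=-0.4812 (R=-1.6667) → pose (-4.1973, 0.4640, -0.4812)
step 3: θ'=1.7688 (R=-0.1667) → pose (-4.4378, 0.2835, 1.7688)
step 4: θ'=1.7688 (straight) → pose (-4.8312, 2.2444, 1.7688)
step 5: θ'=3.7688 (R=0.7500) → pose (-6.0068, 2.7042, 3.7688)

(-6.0068, 2.7042, 3.7688)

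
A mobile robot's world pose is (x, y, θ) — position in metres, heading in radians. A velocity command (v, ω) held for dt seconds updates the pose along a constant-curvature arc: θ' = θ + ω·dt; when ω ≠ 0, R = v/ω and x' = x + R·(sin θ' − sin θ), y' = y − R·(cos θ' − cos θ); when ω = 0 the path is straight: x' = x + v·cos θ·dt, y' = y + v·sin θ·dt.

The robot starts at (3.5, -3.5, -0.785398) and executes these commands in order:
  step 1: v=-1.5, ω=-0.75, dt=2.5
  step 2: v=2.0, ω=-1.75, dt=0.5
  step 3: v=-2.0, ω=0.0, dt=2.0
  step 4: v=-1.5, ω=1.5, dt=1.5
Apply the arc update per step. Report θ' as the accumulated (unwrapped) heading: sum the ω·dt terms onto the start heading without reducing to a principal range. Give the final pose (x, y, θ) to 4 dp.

step 1: θ'=-2.6604 (R=2.0000) → pose (3.9885, -0.3129, -2.6604)
step 2: θ'=-3.5354 (R=-1.1429) → pose (3.0211, -0.3552, -3.5354)
step 3: θ'=-3.5354 (straight) → pose (6.7149, -1.8900, -3.5354)
step 4: θ'=-1.2854 (R=-1.0000) → pose (8.0581, -0.6850, -1.2854)

(8.0581, -0.6850, -1.2854)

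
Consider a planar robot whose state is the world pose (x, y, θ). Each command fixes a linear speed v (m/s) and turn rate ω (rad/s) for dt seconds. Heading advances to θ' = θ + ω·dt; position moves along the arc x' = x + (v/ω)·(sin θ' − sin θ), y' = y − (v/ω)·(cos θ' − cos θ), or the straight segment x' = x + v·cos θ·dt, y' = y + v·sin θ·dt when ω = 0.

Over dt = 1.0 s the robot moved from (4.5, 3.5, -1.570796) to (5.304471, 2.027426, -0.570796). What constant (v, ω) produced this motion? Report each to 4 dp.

v = 1.7500, ω = 1.0000

Δθ = -0.570796 − -1.570796 = 1.000000
ω = Δθ/dt = 1.000000/1.0 = 1.0000
R = −Δy/(cos θ' − cos θ) = 1.7500
v = R·ω = 1.7500·1.0000 = 1.7500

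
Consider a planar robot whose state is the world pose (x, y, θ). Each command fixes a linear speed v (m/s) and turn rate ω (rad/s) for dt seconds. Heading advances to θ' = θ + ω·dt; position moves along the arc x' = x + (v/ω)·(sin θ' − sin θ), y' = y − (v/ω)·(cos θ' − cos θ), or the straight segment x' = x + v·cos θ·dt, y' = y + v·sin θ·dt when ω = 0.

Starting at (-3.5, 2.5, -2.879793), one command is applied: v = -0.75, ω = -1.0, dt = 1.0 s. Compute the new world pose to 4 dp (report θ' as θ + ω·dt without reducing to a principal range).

(-2.8012, 2.3303, -3.8798)

θ' = -2.8798 + -1.0·1.0 = -3.8798
R = v/ω = -0.75/-1.0 = 0.7500
x' = -3.5 + 0.7500·(sin -3.8798 − sin -2.8798) = -2.8012
y' = 2.5 − 0.7500·(cos -3.8798 − cos -2.8798) = 2.3303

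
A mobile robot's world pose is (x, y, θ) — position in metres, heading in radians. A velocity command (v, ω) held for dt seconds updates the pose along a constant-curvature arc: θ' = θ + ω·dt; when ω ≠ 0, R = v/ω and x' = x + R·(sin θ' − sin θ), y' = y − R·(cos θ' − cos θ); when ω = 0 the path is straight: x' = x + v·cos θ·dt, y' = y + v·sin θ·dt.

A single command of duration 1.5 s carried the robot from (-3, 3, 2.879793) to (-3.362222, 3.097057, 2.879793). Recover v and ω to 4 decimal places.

Δθ = 2.879793 − 2.879793 = 0.000000
ω = Δθ/dt = 0.000000/1.5 = 0.0000
ω = 0 → v = (Δx·cos θ + Δy·sin θ)/dt = 0.2500

v = 0.2500, ω = 0.0000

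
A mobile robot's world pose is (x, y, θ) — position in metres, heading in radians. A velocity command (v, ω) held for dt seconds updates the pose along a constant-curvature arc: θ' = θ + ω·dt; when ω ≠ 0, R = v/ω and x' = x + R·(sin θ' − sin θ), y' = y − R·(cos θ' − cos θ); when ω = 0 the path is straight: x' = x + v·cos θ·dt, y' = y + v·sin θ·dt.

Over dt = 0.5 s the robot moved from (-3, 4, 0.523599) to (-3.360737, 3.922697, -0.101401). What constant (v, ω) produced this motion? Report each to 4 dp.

Δθ = -0.101401 − 0.523599 = -0.625000
ω = Δθ/dt = -0.625000/0.5 = -1.2500
R = Δx/(sin θ' − sin θ) = 0.6000
v = R·ω = 0.6000·-1.2500 = -0.7500

v = -0.7500, ω = -1.2500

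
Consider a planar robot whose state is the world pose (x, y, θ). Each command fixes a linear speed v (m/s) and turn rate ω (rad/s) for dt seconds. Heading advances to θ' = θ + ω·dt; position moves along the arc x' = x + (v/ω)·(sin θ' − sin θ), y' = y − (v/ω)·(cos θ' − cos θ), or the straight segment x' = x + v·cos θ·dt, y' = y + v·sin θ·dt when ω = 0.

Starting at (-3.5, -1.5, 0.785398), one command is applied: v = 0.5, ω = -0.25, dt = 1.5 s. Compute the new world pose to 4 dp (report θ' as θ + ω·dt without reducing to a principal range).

(-2.8837, -1.0803, 0.4104)

θ' = 0.7854 + -0.25·1.5 = 0.4104
R = v/ω = 0.5/-0.25 = -2.0000
x' = -3.5 + -2.0000·(sin 0.4104 − sin 0.7854) = -2.8837
y' = -1.5 − -2.0000·(cos 0.4104 − cos 0.7854) = -1.0803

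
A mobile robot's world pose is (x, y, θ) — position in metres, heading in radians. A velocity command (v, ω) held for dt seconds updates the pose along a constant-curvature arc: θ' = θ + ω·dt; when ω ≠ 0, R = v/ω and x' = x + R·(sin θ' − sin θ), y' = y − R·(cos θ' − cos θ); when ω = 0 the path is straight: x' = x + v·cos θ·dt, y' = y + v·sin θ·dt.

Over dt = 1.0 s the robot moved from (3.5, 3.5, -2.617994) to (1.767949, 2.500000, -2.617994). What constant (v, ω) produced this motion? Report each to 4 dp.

Δθ = -2.617994 − -2.617994 = 0.000000
ω = Δθ/dt = 0.000000/1.0 = 0.0000
ω = 0 → v = (Δx·cos θ + Δy·sin θ)/dt = 2.0000

v = 2.0000, ω = 0.0000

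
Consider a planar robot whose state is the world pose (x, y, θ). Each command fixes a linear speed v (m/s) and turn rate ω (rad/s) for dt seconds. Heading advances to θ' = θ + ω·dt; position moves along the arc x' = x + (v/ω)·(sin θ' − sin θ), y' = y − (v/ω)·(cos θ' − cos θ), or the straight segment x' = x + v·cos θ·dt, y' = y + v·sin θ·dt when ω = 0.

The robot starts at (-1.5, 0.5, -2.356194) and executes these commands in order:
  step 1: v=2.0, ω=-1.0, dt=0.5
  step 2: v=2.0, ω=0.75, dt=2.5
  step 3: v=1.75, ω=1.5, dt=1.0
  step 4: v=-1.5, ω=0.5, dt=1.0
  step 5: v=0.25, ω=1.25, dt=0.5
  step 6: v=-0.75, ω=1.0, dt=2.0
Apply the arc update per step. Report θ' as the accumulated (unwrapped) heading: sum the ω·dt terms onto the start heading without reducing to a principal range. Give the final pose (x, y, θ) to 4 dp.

step 1: θ'=-2.8562 (R=-2.0000) → pose (-2.3511, -0.0049, -2.8562)
step 2: θ'=-0.9812 (R=2.6667) → pose (-3.8168, -4.0464, -0.9812)
step 3: θ'=0.5188 (R=1.1667) → pose (-2.2686, -4.4109, 0.5188)
step 4: θ'=1.0188 (R=-3.0000) → pose (-3.3355, -5.4430, 1.0188)
step 5: θ'=1.6438 (R=0.2000) → pose (-3.3064, -5.3235, 1.6438)
step 6: θ'=3.6438 (R=-0.7500) → pose (-2.1973, -5.9262, 3.6438)

(-2.1973, -5.9262, 3.6438)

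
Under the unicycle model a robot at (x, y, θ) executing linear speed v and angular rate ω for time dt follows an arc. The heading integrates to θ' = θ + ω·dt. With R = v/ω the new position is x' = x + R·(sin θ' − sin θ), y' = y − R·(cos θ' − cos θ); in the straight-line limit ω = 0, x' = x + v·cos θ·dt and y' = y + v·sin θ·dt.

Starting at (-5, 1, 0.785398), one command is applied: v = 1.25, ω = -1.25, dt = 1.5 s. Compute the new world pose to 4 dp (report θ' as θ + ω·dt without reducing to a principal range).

θ' = 0.7854 + -1.25·1.5 = -1.0896
R = v/ω = 1.25/-1.25 = -1.0000
x' = -5 + -1.0000·(sin -1.0896 − sin 0.7854) = -3.4065
y' = 1 − -1.0000·(cos -1.0896 − cos 0.7854) = 0.7557

(-3.4065, 0.7557, -1.0896)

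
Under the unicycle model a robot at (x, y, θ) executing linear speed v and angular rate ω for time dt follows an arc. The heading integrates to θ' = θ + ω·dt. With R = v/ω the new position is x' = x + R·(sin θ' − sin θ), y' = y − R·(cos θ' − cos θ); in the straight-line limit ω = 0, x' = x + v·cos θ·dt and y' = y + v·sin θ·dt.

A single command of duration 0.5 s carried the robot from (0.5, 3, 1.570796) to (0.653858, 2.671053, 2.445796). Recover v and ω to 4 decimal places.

Δθ = 2.445796 − 1.570796 = 0.875000
ω = Δθ/dt = 0.875000/0.5 = 1.7500
R = −Δy/(cos θ' − cos θ) = -0.4286
v = R·ω = -0.4286·1.7500 = -0.7500

v = -0.7500, ω = 1.7500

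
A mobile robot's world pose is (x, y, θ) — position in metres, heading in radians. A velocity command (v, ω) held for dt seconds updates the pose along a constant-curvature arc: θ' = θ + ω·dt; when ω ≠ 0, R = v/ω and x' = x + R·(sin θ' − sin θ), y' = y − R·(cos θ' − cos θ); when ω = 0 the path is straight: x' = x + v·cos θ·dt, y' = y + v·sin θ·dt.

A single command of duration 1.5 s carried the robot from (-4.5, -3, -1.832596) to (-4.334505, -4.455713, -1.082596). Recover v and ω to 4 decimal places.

v = 1.0000, ω = 0.5000

Δθ = -1.082596 − -1.832596 = 0.750000
ω = Δθ/dt = 0.750000/1.5 = 0.5000
R = −Δy/(cos θ' − cos θ) = 2.0000
v = R·ω = 2.0000·0.5000 = 1.0000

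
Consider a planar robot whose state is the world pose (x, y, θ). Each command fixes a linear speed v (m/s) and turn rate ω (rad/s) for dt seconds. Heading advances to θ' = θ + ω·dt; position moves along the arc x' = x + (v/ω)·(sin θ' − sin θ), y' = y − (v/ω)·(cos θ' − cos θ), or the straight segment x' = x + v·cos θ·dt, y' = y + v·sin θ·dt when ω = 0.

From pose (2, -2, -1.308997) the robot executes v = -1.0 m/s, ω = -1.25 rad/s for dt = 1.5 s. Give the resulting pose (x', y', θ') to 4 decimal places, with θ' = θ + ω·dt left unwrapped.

(2.8067, -0.9937, -3.1840)

θ' = -1.3090 + -1.25·1.5 = -3.1840
R = v/ω = -1.0/-1.25 = 0.8000
x' = 2 + 0.8000·(sin -3.1840 − sin -1.3090) = 2.8067
y' = -2 − 0.8000·(cos -3.1840 − cos -1.3090) = -0.9937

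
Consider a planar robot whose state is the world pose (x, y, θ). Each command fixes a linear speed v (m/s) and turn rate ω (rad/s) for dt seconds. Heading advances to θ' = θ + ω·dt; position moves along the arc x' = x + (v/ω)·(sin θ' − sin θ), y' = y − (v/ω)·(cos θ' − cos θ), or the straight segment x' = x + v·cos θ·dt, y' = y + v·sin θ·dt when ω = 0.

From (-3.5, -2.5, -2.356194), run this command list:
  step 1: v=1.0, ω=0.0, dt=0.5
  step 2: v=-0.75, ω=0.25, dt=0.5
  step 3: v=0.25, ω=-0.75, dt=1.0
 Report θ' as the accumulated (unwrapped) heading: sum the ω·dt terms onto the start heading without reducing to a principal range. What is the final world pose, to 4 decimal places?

(-3.8156, -2.6971, -2.9812)

step 1: θ'=-2.3562 (straight) → pose (-3.8536, -2.8536, -2.3562)
step 2: θ'=-2.2312 (R=-3.0000) → pose (-3.6056, -2.5725, -2.2312)
step 3: θ'=-2.9812 (R=-0.3333) → pose (-3.8156, -2.6971, -2.9812)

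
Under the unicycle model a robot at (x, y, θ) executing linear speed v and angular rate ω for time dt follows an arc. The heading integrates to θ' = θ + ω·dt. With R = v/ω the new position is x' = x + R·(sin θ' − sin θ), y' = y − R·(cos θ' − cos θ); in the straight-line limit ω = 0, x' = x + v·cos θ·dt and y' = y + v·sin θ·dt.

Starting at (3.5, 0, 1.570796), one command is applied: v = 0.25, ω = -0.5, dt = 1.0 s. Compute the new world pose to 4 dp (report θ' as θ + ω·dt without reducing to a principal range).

(3.5612, 0.2397, 1.0708)

θ' = 1.5708 + -0.5·1.0 = 1.0708
R = v/ω = 0.25/-0.5 = -0.5000
x' = 3.5 + -0.5000·(sin 1.0708 − sin 1.5708) = 3.5612
y' = 0 − -0.5000·(cos 1.0708 − cos 1.5708) = 0.2397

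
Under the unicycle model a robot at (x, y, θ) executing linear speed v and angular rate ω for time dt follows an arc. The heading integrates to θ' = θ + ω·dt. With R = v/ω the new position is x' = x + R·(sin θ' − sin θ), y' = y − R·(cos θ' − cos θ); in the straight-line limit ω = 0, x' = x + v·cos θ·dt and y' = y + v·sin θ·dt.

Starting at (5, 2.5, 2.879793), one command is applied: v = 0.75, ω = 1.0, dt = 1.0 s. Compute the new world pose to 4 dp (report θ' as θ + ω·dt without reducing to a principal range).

(4.3012, 2.3303, 3.8798)

θ' = 2.8798 + 1.0·1.0 = 3.8798
R = v/ω = 0.75/1.0 = 0.7500
x' = 5 + 0.7500·(sin 3.8798 − sin 2.8798) = 4.3012
y' = 2.5 − 0.7500·(cos 3.8798 − cos 2.8798) = 2.3303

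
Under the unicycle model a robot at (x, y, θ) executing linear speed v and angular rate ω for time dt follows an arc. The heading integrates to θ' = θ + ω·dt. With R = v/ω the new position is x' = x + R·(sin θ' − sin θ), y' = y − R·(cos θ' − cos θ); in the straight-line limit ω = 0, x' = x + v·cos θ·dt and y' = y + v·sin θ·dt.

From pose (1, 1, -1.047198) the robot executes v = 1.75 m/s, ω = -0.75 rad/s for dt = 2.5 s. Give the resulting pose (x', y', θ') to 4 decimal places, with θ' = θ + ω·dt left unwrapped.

(-0.5129, -2.4441, -2.9222)

θ' = -1.0472 + -0.75·2.5 = -2.9222
R = v/ω = 1.75/-0.75 = -2.3333
x' = 1 + -2.3333·(sin -2.9222 − sin -1.0472) = -0.5129
y' = 1 − -2.3333·(cos -2.9222 − cos -1.0472) = -2.4441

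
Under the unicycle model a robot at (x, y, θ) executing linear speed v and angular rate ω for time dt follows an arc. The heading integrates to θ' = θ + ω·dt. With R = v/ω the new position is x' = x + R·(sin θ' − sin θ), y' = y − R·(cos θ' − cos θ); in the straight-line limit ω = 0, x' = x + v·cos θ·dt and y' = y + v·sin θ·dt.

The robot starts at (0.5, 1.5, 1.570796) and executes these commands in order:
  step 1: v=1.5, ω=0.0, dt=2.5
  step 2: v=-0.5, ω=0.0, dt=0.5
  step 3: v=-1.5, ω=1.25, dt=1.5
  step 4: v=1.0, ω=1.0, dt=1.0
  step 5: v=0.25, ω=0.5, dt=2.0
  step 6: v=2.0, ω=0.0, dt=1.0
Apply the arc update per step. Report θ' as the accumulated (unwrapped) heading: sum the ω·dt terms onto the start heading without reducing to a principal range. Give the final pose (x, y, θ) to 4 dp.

(2.8440, 1.2122, 5.4458)

step 1: θ'=1.5708 (straight) → pose (0.5000, 5.2500, 1.5708)
step 2: θ'=1.5708 (straight) → pose (0.5000, 5.0000, 1.5708)
step 3: θ'=3.4458 (R=-1.2000) → pose (2.0594, 3.8551, 3.4458)
step 4: θ'=4.4458 (R=1.0000) → pose (1.3943, 3.1645, 4.4458)
step 5: θ'=5.4458 (R=0.5000) → pose (1.5052, 2.6980, 5.4458)
step 6: θ'=5.4458 (straight) → pose (2.8440, 1.2122, 5.4458)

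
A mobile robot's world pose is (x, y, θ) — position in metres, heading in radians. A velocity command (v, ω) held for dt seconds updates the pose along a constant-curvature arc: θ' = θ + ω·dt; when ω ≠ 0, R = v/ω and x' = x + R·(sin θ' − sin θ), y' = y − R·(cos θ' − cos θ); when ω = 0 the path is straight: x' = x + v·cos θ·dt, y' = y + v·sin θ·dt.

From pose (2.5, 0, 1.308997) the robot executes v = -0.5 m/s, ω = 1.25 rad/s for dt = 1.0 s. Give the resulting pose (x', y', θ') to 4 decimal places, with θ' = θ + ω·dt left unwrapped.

θ' = 1.3090 + 1.25·1.0 = 2.5590
R = v/ω = -0.5/1.25 = -0.4000
x' = 2.5 + -0.4000·(sin 2.5590 − sin 1.3090) = 2.6663
y' = 0 − -0.4000·(cos 2.5590 − cos 1.3090) = -0.4375

(2.6663, -0.4375, 2.5590)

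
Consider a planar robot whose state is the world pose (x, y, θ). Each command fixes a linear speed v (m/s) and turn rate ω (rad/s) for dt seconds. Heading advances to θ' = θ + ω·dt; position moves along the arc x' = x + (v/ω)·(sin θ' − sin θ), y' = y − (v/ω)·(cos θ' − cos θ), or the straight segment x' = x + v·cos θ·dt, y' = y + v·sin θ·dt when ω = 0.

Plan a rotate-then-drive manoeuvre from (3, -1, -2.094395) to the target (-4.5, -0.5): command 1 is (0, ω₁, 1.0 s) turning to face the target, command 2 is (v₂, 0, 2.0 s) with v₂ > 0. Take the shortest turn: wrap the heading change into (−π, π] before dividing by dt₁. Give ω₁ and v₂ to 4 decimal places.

ω₁ = -1.1138, v₂ = 3.7583

heading to target = atan2(-0.5−-1, -4.5−3) = 3.0750
Δθ = wrap(3.0750 − -2.0944) = -1.1138; ω₁ = Δθ/dt₁ = -1.1138
distance = √((-4.5−3)² + (-0.5−-1)²) = 7.5166; v₂ = distance/dt₂ = 3.7583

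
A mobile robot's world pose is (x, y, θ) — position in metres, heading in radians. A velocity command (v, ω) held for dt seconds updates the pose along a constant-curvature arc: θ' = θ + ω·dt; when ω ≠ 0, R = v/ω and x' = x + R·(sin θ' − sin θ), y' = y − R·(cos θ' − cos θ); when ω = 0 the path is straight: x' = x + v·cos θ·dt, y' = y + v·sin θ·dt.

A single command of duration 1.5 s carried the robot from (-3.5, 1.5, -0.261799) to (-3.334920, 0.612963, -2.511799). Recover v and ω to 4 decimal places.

Δθ = -2.511799 − -0.261799 = -2.250000
ω = Δθ/dt = -2.250000/1.5 = -1.5000
R = −Δy/(cos θ' − cos θ) = -0.5000
v = R·ω = -0.5000·-1.5000 = 0.7500

v = 0.7500, ω = -1.5000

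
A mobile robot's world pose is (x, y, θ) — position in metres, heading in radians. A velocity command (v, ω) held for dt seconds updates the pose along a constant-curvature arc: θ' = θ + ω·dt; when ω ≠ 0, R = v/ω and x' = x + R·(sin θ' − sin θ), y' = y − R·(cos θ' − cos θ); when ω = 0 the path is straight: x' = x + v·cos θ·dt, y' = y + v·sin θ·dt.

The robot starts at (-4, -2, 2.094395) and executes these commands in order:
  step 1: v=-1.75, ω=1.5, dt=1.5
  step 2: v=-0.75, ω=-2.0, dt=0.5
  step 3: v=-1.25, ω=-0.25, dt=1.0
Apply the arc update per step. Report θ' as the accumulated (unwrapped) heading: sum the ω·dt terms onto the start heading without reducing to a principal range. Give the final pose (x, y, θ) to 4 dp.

step 1: θ'=4.3444 (R=-1.1667) → pose (-1.9011, -1.8364, 4.3444)
step 2: θ'=3.3444 (R=0.3750) → pose (-1.6267, -1.6040, 3.3444)
step 3: θ'=3.0944 (R=5.0000) → pose (-0.3837, -1.5071, 3.0944)

(-0.3837, -1.5071, 3.0944)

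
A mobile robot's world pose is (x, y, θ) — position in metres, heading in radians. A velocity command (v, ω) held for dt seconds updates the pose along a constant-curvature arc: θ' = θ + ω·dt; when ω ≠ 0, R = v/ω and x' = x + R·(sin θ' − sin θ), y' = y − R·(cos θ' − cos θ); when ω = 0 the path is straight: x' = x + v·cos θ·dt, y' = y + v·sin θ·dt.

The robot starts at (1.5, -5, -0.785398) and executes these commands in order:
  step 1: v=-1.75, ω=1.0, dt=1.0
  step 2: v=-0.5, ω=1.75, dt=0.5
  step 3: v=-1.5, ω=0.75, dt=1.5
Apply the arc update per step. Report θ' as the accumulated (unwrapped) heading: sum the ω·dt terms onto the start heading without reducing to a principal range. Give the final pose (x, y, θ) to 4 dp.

(-0.1293, -6.8007, 2.2146)

step 1: θ'=0.2146 (R=-1.7500) → pose (-0.1101, -4.5276, 0.2146)
step 2: θ'=1.0896 (R=-0.2857) → pose (-0.3025, -4.6745, 1.0896)
step 3: θ'=2.2146 (R=-2.0000) → pose (-0.1293, -6.8007, 2.2146)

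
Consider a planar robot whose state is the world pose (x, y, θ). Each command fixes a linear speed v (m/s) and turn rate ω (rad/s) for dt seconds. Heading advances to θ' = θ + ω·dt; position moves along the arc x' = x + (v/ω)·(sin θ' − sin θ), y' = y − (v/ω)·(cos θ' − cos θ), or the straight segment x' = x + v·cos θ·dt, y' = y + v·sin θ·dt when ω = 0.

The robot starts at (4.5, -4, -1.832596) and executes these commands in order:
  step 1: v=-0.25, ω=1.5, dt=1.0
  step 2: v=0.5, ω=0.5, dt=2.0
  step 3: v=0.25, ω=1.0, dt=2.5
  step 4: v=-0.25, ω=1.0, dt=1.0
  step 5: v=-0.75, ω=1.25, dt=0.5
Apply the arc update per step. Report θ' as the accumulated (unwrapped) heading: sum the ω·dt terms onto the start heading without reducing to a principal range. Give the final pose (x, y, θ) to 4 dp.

step 1: θ'=-0.3326 (R=-0.1667) → pose (4.3934, -3.7993, -0.3326)
step 2: θ'=0.6674 (R=1.0000) → pose (5.3389, -3.6396, 0.6674)
step 3: θ'=3.1674 (R=0.2500) → pose (5.1777, -3.1933, 3.1674)
step 4: θ'=4.1674 (R=-0.2500) → pose (5.3850, -3.0730, 4.1674)
step 5: θ'=4.7924 (R=-0.6000) → pose (5.4700, -2.7140, 4.7924)

(5.4700, -2.7140, 4.7924)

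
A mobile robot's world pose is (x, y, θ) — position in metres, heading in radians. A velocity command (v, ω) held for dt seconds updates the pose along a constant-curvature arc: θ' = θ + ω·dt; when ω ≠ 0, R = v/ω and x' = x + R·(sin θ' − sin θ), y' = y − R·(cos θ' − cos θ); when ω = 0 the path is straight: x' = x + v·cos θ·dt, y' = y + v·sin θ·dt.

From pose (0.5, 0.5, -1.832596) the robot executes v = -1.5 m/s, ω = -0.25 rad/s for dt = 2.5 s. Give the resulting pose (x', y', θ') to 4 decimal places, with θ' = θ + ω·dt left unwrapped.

θ' = -1.8326 + -0.25·2.5 = -2.4576
R = v/ω = -1.5/-0.25 = 6.0000
x' = 0.5 + 6.0000·(sin -2.4576 − sin -1.8326) = 2.5042
y' = 0.5 − 6.0000·(cos -2.4576 − cos -1.8326) = 3.5974

(2.5042, 3.5974, -2.4576)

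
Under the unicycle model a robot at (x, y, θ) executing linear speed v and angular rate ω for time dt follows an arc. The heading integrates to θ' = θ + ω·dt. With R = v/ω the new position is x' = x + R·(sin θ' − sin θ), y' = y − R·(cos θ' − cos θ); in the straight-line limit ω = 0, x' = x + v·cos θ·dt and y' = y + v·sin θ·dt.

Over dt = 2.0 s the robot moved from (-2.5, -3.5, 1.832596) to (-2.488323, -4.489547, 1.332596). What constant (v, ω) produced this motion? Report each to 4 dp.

v = -0.5000, ω = -0.2500

Δθ = 1.332596 − 1.832596 = -0.500000
ω = Δθ/dt = -0.500000/2.0 = -0.2500
R = −Δy/(cos θ' − cos θ) = 2.0000
v = R·ω = 2.0000·-0.2500 = -0.5000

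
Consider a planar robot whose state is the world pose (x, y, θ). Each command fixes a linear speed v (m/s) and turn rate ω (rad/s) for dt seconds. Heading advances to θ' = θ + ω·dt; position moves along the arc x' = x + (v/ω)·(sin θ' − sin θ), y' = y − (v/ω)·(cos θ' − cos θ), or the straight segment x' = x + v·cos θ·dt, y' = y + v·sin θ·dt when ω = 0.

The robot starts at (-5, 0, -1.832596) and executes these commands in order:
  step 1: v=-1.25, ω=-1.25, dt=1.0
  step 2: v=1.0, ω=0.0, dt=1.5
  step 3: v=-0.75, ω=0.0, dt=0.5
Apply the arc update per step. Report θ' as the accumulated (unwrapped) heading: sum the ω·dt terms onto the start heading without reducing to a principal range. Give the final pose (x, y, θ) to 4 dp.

step 1: θ'=-3.0826 (R=1.0000) → pose (-4.0930, 0.7394, -3.0826)
step 2: θ'=-3.0826 (straight) → pose (-5.5904, 0.6510, -3.0826)
step 3: θ'=-3.0826 (straight) → pose (-5.2161, 0.6731, -3.0826)

(-5.2161, 0.6731, -3.0826)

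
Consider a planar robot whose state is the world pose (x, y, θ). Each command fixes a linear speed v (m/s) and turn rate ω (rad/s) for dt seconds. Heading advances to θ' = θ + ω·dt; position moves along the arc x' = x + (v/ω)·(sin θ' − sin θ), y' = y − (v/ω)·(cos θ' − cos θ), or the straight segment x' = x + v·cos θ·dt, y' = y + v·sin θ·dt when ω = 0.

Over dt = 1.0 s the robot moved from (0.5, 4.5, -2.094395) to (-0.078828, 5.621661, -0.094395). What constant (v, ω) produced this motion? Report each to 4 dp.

Δθ = -0.094395 − -2.094395 = 2.000000
ω = Δθ/dt = 2.000000/1.0 = 2.0000
R = −Δy/(cos θ' − cos θ) = -0.7500
v = R·ω = -0.7500·2.0000 = -1.5000

v = -1.5000, ω = 2.0000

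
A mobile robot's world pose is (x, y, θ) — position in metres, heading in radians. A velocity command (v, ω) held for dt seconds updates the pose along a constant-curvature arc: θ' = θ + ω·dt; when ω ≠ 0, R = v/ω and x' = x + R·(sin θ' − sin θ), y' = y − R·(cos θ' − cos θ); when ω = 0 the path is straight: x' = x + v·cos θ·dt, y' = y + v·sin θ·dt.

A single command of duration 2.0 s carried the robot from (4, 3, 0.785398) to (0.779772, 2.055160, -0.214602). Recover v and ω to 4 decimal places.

Δθ = -0.214602 − 0.785398 = -1.000000
ω = Δθ/dt = -1.000000/2.0 = -0.5000
R = Δx/(sin θ' − sin θ) = 3.5000
v = R·ω = 3.5000·-0.5000 = -1.7500

v = -1.7500, ω = -0.5000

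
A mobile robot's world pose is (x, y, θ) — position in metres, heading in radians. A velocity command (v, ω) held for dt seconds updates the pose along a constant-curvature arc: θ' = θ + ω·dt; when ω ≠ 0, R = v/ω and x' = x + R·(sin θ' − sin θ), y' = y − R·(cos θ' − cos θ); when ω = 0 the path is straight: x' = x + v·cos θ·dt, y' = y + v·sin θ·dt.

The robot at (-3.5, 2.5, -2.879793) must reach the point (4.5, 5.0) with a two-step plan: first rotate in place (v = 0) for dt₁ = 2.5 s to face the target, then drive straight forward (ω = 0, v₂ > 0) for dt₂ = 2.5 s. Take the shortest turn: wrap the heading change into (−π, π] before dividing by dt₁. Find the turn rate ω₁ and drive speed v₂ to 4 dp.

ω₁ = -1.2402, v₂ = 3.3526

heading to target = atan2(5−2.5, 4.5−-3.5) = 0.3029
Δθ = wrap(0.3029 − -2.8798) = -3.1005; ω₁ = Δθ/dt₁ = -1.2402
distance = √((4.5−-3.5)² + (5−2.5)²) = 8.3815; v₂ = distance/dt₂ = 3.3526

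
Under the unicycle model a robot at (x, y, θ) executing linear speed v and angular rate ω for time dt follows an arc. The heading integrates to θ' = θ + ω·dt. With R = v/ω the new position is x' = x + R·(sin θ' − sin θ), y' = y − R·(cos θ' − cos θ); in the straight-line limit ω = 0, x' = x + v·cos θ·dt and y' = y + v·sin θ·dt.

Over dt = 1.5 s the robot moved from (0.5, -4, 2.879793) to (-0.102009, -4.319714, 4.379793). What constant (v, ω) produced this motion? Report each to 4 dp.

v = 0.5000, ω = 1.0000

Δθ = 4.379793 − 2.879793 = 1.500000
ω = Δθ/dt = 1.500000/1.5 = 1.0000
R = Δx/(sin θ' − sin θ) = 0.5000
v = R·ω = 0.5000·1.0000 = 0.5000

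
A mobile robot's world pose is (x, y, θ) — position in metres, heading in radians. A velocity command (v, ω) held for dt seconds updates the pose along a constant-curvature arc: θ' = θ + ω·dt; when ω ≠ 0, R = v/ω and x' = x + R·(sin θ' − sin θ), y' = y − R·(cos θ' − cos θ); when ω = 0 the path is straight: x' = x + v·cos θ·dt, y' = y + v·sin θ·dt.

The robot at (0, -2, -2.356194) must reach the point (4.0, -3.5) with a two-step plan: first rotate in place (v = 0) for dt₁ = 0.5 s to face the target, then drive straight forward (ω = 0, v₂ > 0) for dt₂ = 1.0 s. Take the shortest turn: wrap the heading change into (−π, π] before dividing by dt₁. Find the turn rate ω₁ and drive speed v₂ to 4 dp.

heading to target = atan2(-3.5−-2, 4−0) = -0.3588
Δθ = wrap(-0.3588 − -2.3562) = 1.9974; ω₁ = Δθ/dt₁ = 3.9948
distance = √((4−0)² + (-3.5−-2)²) = 4.2720; v₂ = distance/dt₂ = 4.2720

ω₁ = 3.9948, v₂ = 4.2720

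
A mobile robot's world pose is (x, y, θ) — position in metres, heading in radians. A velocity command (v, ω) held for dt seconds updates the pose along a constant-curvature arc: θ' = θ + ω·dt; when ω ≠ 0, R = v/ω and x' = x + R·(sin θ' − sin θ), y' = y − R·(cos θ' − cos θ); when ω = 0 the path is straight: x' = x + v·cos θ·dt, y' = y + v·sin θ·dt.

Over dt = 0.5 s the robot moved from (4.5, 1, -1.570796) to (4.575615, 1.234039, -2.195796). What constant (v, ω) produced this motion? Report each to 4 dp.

Δθ = -2.195796 − -1.570796 = -0.625000
ω = Δθ/dt = -0.625000/0.5 = -1.2500
R = −Δy/(cos θ' − cos θ) = 0.4000
v = R·ω = 0.4000·-1.2500 = -0.5000

v = -0.5000, ω = -1.2500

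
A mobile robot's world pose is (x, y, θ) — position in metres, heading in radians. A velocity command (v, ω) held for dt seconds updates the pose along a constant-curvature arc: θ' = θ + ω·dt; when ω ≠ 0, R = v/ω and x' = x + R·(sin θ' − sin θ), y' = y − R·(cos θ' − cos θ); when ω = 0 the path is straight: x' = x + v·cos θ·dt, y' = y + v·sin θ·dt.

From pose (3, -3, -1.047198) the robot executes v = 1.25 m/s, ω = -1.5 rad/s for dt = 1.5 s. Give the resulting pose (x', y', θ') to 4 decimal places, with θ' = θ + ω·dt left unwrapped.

θ' = -1.0472 + -1.5·1.5 = -3.2972
R = v/ω = 1.25/-1.5 = -0.8333
x' = 3 + -0.8333·(sin -3.2972 − sin -1.0472) = 2.1492
y' = -3 − -0.8333·(cos -3.2972 − cos -1.0472) = -4.2399

(2.1492, -4.2399, -3.2972)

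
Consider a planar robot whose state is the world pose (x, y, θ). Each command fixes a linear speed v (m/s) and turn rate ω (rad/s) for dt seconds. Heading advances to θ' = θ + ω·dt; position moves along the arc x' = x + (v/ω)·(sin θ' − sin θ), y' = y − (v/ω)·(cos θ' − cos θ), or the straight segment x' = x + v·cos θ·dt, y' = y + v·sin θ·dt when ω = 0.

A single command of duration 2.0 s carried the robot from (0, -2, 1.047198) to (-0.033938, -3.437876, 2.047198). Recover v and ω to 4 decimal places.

Δθ = 2.047198 − 1.047198 = 1.000000
ω = Δθ/dt = 1.000000/2.0 = 0.5000
R = −Δy/(cos θ' − cos θ) = -1.5000
v = R·ω = -1.5000·0.5000 = -0.7500

v = -0.7500, ω = 0.5000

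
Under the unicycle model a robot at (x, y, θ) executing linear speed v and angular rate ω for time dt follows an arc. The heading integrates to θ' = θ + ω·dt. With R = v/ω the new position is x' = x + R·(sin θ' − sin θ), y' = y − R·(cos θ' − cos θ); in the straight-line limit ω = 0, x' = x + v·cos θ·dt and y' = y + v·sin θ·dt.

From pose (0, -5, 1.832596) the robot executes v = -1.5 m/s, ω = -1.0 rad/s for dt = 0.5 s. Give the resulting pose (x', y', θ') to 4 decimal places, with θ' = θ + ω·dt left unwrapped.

(0.0088, -5.7422, 1.3326)

θ' = 1.8326 + -1.0·0.5 = 1.3326
R = v/ω = -1.5/-1.0 = 1.5000
x' = 0 + 1.5000·(sin 1.3326 − sin 1.8326) = 0.0088
y' = -5 − 1.5000·(cos 1.3326 − cos 1.8326) = -5.7422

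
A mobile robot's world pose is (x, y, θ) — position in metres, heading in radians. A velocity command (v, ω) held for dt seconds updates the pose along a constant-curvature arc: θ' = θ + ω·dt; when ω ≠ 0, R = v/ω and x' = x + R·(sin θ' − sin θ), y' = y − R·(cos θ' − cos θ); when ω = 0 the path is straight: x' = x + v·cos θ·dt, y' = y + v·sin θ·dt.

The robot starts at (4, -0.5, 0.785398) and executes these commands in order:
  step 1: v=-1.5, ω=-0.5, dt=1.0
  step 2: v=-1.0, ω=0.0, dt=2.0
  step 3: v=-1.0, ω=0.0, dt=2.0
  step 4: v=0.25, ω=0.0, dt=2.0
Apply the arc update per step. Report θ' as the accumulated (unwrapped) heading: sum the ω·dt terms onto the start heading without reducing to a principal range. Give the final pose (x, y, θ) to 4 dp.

step 1: θ'=0.2854 (R=3.0000) → pose (2.7233, -1.2573, 0.2854)
step 2: θ'=0.2854 (straight) → pose (0.8042, -1.8204, 0.2854)
step 3: θ'=0.2854 (straight) → pose (-1.1149, -2.3835, 0.2854)
step 4: θ'=0.2854 (straight) → pose (-0.6351, -2.2427, 0.2854)

(-0.6351, -2.2427, 0.2854)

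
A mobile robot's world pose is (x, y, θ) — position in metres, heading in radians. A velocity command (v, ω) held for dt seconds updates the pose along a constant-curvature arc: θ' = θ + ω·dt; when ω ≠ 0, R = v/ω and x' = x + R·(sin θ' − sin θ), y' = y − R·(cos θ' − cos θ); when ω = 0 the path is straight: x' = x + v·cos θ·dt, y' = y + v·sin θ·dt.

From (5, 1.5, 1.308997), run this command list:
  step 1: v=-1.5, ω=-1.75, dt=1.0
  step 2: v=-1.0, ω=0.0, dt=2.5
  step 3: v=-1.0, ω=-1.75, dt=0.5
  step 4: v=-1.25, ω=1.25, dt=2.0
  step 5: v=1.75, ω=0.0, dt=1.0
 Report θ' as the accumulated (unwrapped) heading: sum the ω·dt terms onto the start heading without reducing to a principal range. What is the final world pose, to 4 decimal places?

(0.0026, 4.1325, 1.1840)

step 1: θ'=-0.4410 (R=0.8571) → pose (3.8062, 0.9467, -0.4410)
step 2: θ'=-0.4410 (straight) → pose (1.5454, 2.0138, -0.4410)
step 3: θ'=-1.3160 (R=0.5714) → pose (1.2363, 2.3866, -1.3160)
step 4: θ'=1.1840 (R=-1.0000) → pose (-0.6575, 2.5117, 1.1840)
step 5: θ'=1.1840 (straight) → pose (0.0026, 4.1325, 1.1840)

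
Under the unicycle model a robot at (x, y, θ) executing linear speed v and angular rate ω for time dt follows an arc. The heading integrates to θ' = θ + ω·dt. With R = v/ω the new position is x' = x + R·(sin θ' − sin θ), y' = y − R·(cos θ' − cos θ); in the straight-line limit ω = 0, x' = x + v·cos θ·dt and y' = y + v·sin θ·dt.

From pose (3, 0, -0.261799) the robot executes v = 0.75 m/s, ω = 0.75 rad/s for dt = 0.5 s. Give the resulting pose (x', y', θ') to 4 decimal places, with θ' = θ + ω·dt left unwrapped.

θ' = -0.2618 + 0.75·0.5 = 0.1132
R = v/ω = 0.75/0.75 = 1.0000
x' = 3 + 1.0000·(sin 0.1132 − sin -0.2618) = 3.3718
y' = 0 − 1.0000·(cos 0.1132 − cos -0.2618) = -0.0277

(3.3718, -0.0277, 0.1132)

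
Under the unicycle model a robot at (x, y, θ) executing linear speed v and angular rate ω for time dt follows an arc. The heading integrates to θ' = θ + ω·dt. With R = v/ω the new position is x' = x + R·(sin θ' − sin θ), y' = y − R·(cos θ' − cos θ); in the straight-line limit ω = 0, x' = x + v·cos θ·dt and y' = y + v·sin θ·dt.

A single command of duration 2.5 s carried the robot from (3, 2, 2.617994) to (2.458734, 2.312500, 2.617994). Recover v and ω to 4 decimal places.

v = 0.2500, ω = 0.0000

Δθ = 2.617994 − 2.617994 = 0.000000
ω = Δθ/dt = 0.000000/2.5 = 0.0000
ω = 0 → v = (Δx·cos θ + Δy·sin θ)/dt = 0.2500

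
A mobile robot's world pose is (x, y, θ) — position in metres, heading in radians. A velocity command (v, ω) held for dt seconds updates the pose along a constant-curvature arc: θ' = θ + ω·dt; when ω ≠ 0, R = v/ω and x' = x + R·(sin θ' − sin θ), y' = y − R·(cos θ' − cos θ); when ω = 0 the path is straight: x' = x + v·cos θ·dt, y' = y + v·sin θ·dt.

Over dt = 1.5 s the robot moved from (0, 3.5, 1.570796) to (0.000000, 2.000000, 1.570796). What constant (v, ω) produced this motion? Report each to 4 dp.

Δθ = 1.570796 − 1.570796 = 0.000000
ω = Δθ/dt = 0.000000/1.5 = 0.0000
ω = 0 → v = (Δx·cos θ + Δy·sin θ)/dt = -1.0000

v = -1.0000, ω = 0.0000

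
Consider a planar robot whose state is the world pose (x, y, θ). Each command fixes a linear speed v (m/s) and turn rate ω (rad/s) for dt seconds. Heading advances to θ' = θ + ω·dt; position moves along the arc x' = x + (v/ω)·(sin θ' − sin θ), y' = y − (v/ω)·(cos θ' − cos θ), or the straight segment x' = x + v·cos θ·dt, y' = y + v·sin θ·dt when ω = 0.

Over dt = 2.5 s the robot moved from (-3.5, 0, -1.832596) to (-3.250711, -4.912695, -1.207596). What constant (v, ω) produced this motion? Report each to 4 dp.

v = 2.0000, ω = 0.2500

Δθ = -1.207596 − -1.832596 = 0.625000
ω = Δθ/dt = 0.625000/2.5 = 0.2500
R = −Δy/(cos θ' − cos θ) = 8.0000
v = R·ω = 8.0000·0.2500 = 2.0000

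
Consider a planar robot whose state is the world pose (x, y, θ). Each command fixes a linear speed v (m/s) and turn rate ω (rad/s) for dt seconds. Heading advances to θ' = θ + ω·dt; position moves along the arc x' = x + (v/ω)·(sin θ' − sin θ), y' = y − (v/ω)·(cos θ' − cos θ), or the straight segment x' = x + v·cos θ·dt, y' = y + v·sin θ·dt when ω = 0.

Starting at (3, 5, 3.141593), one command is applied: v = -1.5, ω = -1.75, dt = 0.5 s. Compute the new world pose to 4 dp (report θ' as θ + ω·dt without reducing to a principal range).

(3.6579, 4.6923, 2.2666)

θ' = 3.1416 + -1.75·0.5 = 2.2666
R = v/ω = -1.5/-1.75 = 0.8571
x' = 3 + 0.8571·(sin 2.2666 − sin 3.1416) = 3.6579
y' = 5 − 0.8571·(cos 2.2666 − cos 3.1416) = 4.6923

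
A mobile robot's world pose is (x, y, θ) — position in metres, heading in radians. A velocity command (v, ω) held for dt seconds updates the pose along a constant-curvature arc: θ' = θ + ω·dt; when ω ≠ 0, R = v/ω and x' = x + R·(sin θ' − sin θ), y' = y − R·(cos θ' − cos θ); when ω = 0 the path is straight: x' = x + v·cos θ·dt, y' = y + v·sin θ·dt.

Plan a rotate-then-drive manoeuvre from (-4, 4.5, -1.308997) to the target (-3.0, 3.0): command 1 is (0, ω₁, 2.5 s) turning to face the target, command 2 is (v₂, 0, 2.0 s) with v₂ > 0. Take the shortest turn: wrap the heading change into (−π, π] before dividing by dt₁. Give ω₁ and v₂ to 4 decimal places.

heading to target = atan2(3−4.5, -3−-4) = -0.9828
Δθ = wrap(-0.9828 − -1.3090) = 0.3262; ω₁ = Δθ/dt₁ = 0.1305
distance = √((-3−-4)² + (3−4.5)²) = 1.8028; v₂ = distance/dt₂ = 0.9014

ω₁ = 0.1305, v₂ = 0.9014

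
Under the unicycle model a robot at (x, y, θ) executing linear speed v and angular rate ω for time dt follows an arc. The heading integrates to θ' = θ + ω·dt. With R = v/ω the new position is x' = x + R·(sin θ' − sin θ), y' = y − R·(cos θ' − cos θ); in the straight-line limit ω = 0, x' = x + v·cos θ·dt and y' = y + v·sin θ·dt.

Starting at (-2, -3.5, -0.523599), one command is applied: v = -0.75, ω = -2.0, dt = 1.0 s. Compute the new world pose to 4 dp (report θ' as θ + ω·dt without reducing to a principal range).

θ' = -0.5236 + -2.0·1.0 = -2.5236
R = v/ω = -0.75/-2.0 = 0.3750
x' = -2 + 0.3750·(sin -2.5236 − sin -0.5236) = -2.0298
y' = -3.5 − 0.3750·(cos -2.5236 − cos -0.5236) = -2.8696

(-2.0298, -2.8696, -2.5236)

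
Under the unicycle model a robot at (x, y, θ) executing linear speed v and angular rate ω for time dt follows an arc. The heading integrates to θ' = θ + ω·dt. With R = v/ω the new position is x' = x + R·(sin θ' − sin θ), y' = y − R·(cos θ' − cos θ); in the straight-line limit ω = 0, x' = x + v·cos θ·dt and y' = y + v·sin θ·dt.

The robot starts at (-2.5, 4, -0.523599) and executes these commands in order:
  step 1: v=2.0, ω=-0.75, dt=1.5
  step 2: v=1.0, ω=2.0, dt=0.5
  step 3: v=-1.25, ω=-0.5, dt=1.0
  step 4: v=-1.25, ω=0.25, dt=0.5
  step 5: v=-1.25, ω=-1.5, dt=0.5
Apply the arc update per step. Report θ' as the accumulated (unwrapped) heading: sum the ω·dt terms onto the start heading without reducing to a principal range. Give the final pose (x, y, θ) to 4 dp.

(-2.1442, 3.1680, -1.7736)

step 1: θ'=-1.6486 (R=-2.6667) → pose (-1.1747, 1.4833, -1.6486)
step 2: θ'=-0.6486 (R=0.5000) → pose (-0.9783, 1.0460, -0.6486)
step 3: θ'=-1.1486 (R=2.5000) → pose (-1.7486, 2.0139, -1.1486)
step 4: θ'=-1.0236 (R=-5.0000) → pose (-2.0396, 2.5666, -1.0236)
step 5: θ'=-1.7736 (R=0.8333) → pose (-2.1442, 3.1680, -1.7736)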